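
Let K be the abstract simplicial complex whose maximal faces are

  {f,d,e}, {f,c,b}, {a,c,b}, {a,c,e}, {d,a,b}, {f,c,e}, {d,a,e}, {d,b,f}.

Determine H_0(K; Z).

Take the total order a < b < c < d < e < f on the vertex set. Then K (dimension 2) consists of the simplices:

  0-simplices (6): a, b, c, d, e, f
  1-simplices (12): ab, ac, ad, ae, bc, bd, bf, ce, cf, de, df, ef
  2-simplices (8): abc, abd, ace, ade, bcf, bdf, cef, def

so the chain groups are C_0 ≅ Z^6, C_1 ≅ Z^12, C_2 ≅ Z^8.

∂_1: C_1 → C_0 is given by ∂[p,q] = [q] − [p].
The resulting 6×12 matrix has rank 5, and its Smith normal form has invariant factors (1,1,1,1,1).

The boundary map ∂_2: C_2 → C_1 sends each 2-simplex [p,q,r] to [q,r] − [p,r] + [p,q]. For instance
  ∂bcf = cf − bf + bc,
  ∂abd = bd − ad + ab.
This gives a 12×8 integer matrix of rank 7; reducing to Smith normal form yields diagonal entries (1,1,1,1,1,1,1).

Now H_k = ker ∂_k / im ∂_{k+1}, so:

  H_0: rank C_0 − rank ∂_1 = 6 − 5 = 1, and the invariant factors of ∂_1 are all 1, so H_0 = Z.

H_0 ≅ Z.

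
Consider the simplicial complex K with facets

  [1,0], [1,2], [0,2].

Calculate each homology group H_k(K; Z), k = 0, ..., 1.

H_0 = Z,  H_1 = Z.

Order the vertices as 0 < 1 < 2. Listing each simplex with vertices in this order, K has dimension 1 with simplices:

  0-simplices (3): [0], [1], [2]
  1-simplices (3): [0,1], [0,2], [1,2]

so the chain groups are C_0 ≅ Z^3, C_1 ≅ Z^3.

∂_1: C_1 → C_0 sends each edge [p,q] (with p < q) to q − p.
As a 3×3 matrix over Z this has rank 2, with invariant factors (1,1).

Reading off H_k = ker ∂_k / im ∂_{k+1}:

  H_0: rank C_0 − rank ∂_1 = 3 − 2 = 1, and the invariant factors of ∂_1 are all 1, so H_0 = Z.
  H_1: rank ker ∂_1 − rank ∂_2 = (3 − 2) − 0 = 1, and there is no ∂_2, so H_1 = Z.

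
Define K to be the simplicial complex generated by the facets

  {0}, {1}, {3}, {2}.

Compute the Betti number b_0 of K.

We work with the vertex ordering 0 < 1 < 2 < 3. The simplices of K, each written with vertices in increasing order, are:

  0-simplices (4): [0], [1], [2], [3]

so the chain groups are C_0 ≅ Z^4.

Reading off H_k = ker ∂_k / im ∂_{k+1}:

  H_0: rank C_0 − rank ∂_1 = 4 − 0 = 4, and there is no ∂_1, so H_0 = Z^4.

(K is a triangulation of a set of 4 points.)

Hence the Betti numbers are b_0 = 4.

b_0 = 4.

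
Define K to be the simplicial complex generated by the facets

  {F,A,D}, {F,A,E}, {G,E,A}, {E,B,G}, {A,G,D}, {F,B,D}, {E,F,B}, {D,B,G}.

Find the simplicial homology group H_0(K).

H_0 = Z.

We work with the vertex ordering A < B < D < E < F < G. The simplices of K, each written with vertices in increasing order, are:

  0-simplices (6): A, B, D, E, F, G
  1-simplices (12): AD, AE, AF, AG, BD, BE, BF, BG, DF, DG, EF, EG
  2-simplices (8): ADF, ADG, AEF, AEG, BDF, BDG, BEF, BEG

so the chain groups are C_0 ≅ Z^6, C_1 ≅ Z^12, C_2 ≅ Z^8.

Boundary ∂_1: C_1 → C_0 sends each edge [p,q] (with p < q) to q − p. For instance
  ∂DG = G − D.
As a 6×12 matrix over Z this has rank 5, with invariant factors (1,1,1,1,1).

∂_2: C_2 → C_1 sends each 2-simplex [p,q,r] to [q,r] − [p,r] + [p,q]. For instance
  ∂AEG = EG − AG + AE,
  ∂AEF = EF − AF + AE.
The resulting 12×8 matrix has rank 7, and its Smith normal form has invariant factors (1,1,1,1,1,1,1).

Now H_k = ker ∂_k / im ∂_{k+1}, so:

  H_0: rank C_0 − rank ∂_1 = 6 − 5 = 1, and the invariant factors of ∂_1 are all 1, so H_0 = Z.

(K is a triangulation of the 2-sphere S^2.)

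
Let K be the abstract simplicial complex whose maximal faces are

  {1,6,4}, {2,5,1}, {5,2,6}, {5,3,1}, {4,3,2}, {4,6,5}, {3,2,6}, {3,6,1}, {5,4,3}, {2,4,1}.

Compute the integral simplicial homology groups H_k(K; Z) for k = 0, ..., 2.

H_0 = Z,  H_1 = Z/2,  H_2 = 0.

K has 6 vertices, 15 edges, 10 triangles.
rank ∂_0 = 0, rank ∂_1 = 5 ⇒ b_0 = 6 − 0 − 5 = 1; all invariant factors of ∂_1 are 1 so no torsion. So H_0 = Z.
rank ∂_1 = 5, rank ∂_2 = 10 ⇒ b_1 = 15 − 5 − 10 = 0; ∂_2 has invariant factor(s) [2] giving torsion. So H_1 = Z/2.
rank ∂_2 = 10, rank ∂_3 = 0 ⇒ b_2 = 10 − 10 − 0 = 0. So H_2 = 0.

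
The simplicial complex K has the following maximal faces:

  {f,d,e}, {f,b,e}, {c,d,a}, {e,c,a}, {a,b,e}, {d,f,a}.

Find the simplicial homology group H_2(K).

H_2 = 0.

Fix the vertex order a < b < c < d < e < f and write every simplex with vertices in increasing order. Then dim K = 2 and the simplices of K are:

  0-simplices (6): a, b, c, d, e, f
  1-simplices (12): ab, ac, ad, ae, af, be, bf, cd, ce, de, df, ef
  2-simplices (6): abe, acd, ace, adf, bef, def

so the chain groups are C_0 ≅ Z^6, C_1 ≅ Z^12, C_2 ≅ Z^6.

The boundary map ∂_1: C_1 → C_0 is given by ∂[p,q] = [q] − [p]. For instance
  ∂ce = e − c.
As a 6×12 matrix over Z this has rank 5, with invariant factors (1,1,1,1,1).

∂_2: C_2 → C_1 maps a triangle to the signed sum of its edges. For instance
  ∂abe = be − ae + ab,
  ∂def = ef − df + de.
The 12×6 boundary matrix has rank 6 and Smith normal form diag(1,1,1,1,1,1).

Now H_k = ker ∂_k / im ∂_{k+1}, so:

  H_2: rank ker ∂_2 − rank ∂_3 = (6 − 6) − 0 = 0, and there is no ∂_3, so H_2 ≅ 0.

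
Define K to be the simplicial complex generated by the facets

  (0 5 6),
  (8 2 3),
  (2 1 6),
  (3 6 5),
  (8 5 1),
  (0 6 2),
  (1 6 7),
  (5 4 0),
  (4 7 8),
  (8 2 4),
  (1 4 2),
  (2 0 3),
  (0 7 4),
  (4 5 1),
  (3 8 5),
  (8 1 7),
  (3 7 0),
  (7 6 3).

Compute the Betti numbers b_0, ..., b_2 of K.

b_0 = 1, b_1 = 1, b_2 = 0.

Take the total order 0 < 1 < 2 < 3 < 4 < 5 < 6 < 7 < 8 on the vertex set. Then K (dimension 2) consists of the simplices:

  0-simplices (9): [0], [1], [2], [3], [4], [5], [6], [7], [8]
  1-simplices (27): (27 of them)
  2-simplices (18): [0,2,3], [0,2,6], [0,3,7], [0,4,5], [0,4,7], [0,5,6], [1,2,4], [1,2,6], [1,4,5], [1,5,8], [1,6,7], [1,7,8], [2,3,8], [2,4,8], [3,5,6], [3,5,8], [3,6,7], [4,7,8]

giving chain groups C_0 ≅ Z^9, C_1 ≅ Z^27, C_2 ≅ Z^18.

Boundary ∂_1: C_1 → C_0 maps an edge to its endpoints' difference, ∂[p,q] = q − p.
The resulting 9×27 matrix has rank 8, and its Smith normal form has invariant factors (1,1,1,1,1,1,1,1).

∂_2: C_2 → C_1 sends each 2-simplex [p,q,r] to [q,r] − [p,r] + [p,q]. For instance
  ∂[0,3,7] = [3,7] − [0,7] + [0,3],
  ∂[0,4,5] = [4,5] − [0,5] + [0,4].
As a 27×18 matrix over Z this has rank 18, with invariant factors (1,1,1,1,1,1,1,1,1,1,1,1,1,1,1,1,1,2).

Reading off H_k = ker ∂_k / im ∂_{k+1}:

  H_0: rank C_0 − rank ∂_1 = 9 − 8 = 1, and the invariant factors of ∂_1 are all 1, so H_0 ≅ Z.
  H_1: rank ker ∂_1 − rank ∂_2 = (27 − 8) − 18 = 1, and ∂_2 has invariant factor 2 > 1, so H_1 ≅ Z ⊕ Z/2.
  H_2: rank ker ∂_2 − rank ∂_3 = (18 − 18) − 0 = 0, and there is no ∂_3, so H_2 ≅ 0.

Hence the Betti numbers are b_0 = 1, b_1 = 1, b_2 = 0.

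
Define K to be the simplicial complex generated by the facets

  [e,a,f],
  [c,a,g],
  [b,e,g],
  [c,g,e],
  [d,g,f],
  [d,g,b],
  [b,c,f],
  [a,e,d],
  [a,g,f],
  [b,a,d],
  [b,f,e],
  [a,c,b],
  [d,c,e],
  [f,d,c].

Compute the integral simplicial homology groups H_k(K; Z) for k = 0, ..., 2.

K has 7 vertices, 21 edges, 14 triangles.
rank ∂_0 = 0, rank ∂_1 = 6 ⇒ b_0 = 7 − 0 − 6 = 1; all invariant factors of ∂_1 are 1 so no torsion. So H_0 ≅ Z.
rank ∂_1 = 6, rank ∂_2 = 13 ⇒ b_1 = 21 − 6 − 13 = 2; all invariant factors of ∂_2 are 1 so no torsion. So H_1 ≅ Z^2.
rank ∂_2 = 13, rank ∂_3 = 0 ⇒ b_2 = 14 − 13 − 0 = 1. So H_2 ≅ Z.

H_0 ≅ Z,  H_1 ≅ Z^2,  H_2 ≅ Z.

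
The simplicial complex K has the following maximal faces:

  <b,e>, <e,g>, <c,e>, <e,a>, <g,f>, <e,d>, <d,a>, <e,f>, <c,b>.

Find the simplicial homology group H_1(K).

H_1 ≅ Z^3.

Take the total order a < b < c < d < e < f < g on the vertex set. Then K (dimension 1) consists of the simplices:

  0-simplices (7): a, b, c, d, e, f, g
  1-simplices (9): ad, ae, bc, be, ce, de, ef, eg, fg

giving chain groups C_0 ≅ Z^7, C_1 ≅ Z^9.

Boundary ∂_1: C_1 → C_0 sends each edge [p,q] (with p < q) to q − p.
This gives a 7×9 integer matrix of rank 6; reducing to Smith normal form yields diagonal entries (1,1,1,1,1,1).

From H_k ≅ ker(∂_k) / im(∂_{k+1}) we obtain:

  H_1: rank ker ∂_1 − rank ∂_2 = (9 − 6) − 0 = 3, and there is no ∂_2, so H_1 ≅ Z^3.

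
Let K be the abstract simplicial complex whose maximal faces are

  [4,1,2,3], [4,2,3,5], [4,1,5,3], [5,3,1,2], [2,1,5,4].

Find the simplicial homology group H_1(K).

H_1 = 0.

Fix the vertex order 1 < 2 < 3 < 4 < 5 and write every simplex with vertices in increasing order. Then dim K = 3 and the simplices of K are:

  0-simplices (5): [1], [2], [3], [4], [5]
  1-simplices (10): [1,2], [1,3], [1,4], [1,5], [2,3], [2,4], [2,5], [3,4], [3,5], [4,5]
  2-simplices (10): [1,2,3], [1,2,4], [1,2,5], [1,3,4], [1,3,5], [1,4,5], [2,3,4], [2,3,5], [2,4,5], [3,4,5]
  3-simplices (5): [1,2,3,4], [1,2,3,5], [1,2,4,5], [1,3,4,5], [2,3,4,5]

Hence C_0 ≅ Z^5, C_1 ≅ Z^10, C_2 ≅ Z^10, C_3 ≅ Z^5.

∂_1: C_1 → C_0 maps an edge to its endpoints' difference, ∂[p,q] = q − p. For instance
  ∂[1,4] = [4] − [1].
The resulting 5×10 matrix has rank 4, and its Smith normal form has invariant factors (1,1,1,1).

The boundary map ∂_2: C_2 → C_1 maps a triangle to the signed sum of its edges. For instance
  ∂[1,3,5] = [3,5] − [1,5] + [1,3],
  ∂[2,4,5] = [4,5] − [2,5] + [2,4].
The resulting 10×10 matrix has rank 6, and its Smith normal form has invariant factors (1,1,1,1,1,1).

Boundary ∂_3: C_3 → C_2 sends each 3-simplex σ to the alternating sum Σ_i (−1)^i (σ with its i-th vertex removed). For instance
  ∂[1,2,3,5] = [2,3,5] − [1,3,5] + [1,2,5] − [1,2,3],
  ∂[1,2,4,5] = [2,4,5] − [1,4,5] + [1,2,5] − [1,2,4].
As a 10×5 matrix over Z this has rank 4, with invariant factors (1,1,1,1).

Reading off H_k = ker ∂_k / im ∂_{k+1}:

  H_1: rank ker ∂_1 − rank ∂_2 = (10 − 4) − 6 = 0, and the invariant factors of ∂_2 are all 1, so H_1 ≅ 0.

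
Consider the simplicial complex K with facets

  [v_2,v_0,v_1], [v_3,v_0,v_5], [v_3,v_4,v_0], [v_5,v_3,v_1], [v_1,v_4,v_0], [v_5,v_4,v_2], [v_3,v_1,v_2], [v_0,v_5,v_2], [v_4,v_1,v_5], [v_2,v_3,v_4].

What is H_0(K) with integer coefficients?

H_0 = Z.

We work with the vertex ordering v_0 < v_1 < v_2 < v_3 < v_4 < v_5. The simplices of K, each written with vertices in increasing order, are:

  0-simplices (6): [v_0], [v_1], [v_2], [v_3], [v_4], [v_5]
  1-simplices (15): (15 of them)
  2-simplices (10): [v_0,v_1,v_2], [v_0,v_1,v_4], [v_0,v_2,v_5], [v_0,v_3,v_4], [v_0,v_3,v_5], [v_1,v_2,v_3], [v_1,v_3,v_5], [v_1,v_4,v_5], [v_2,v_3,v_4], [v_2,v_4,v_5]

Hence C_0 ≅ Z^6, C_1 ≅ Z^15, C_2 ≅ Z^10.

∂_1: C_1 → C_0 is given by ∂[p,q] = [q] − [p]. For instance
  ∂[v_2,v_4] = [v_4] − [v_2].
This gives a 6×15 integer matrix of rank 5; reducing to Smith normal form yields diagonal entries (1,1,1,1,1).

Boundary ∂_2: C_2 → C_1 sends each 2-simplex [p,q,r] to [q,r] − [p,r] + [p,q]. For instance
  ∂[v_0,v_1,v_4] = [v_1,v_4] − [v_0,v_4] + [v_0,v_1],
  ∂[v_1,v_4,v_5] = [v_4,v_5] − [v_1,v_5] + [v_1,v_4].
As a 15×10 matrix over Z this has rank 10, with invariant factors (1,1,1,1,1,1,1,1,1,2).

Reading off H_k = ker ∂_k / im ∂_{k+1}:

  H_0: rank C_0 − rank ∂_1 = 6 − 5 = 1, and the invariant factors of ∂_1 are all 1, so H_0 ≅ Z.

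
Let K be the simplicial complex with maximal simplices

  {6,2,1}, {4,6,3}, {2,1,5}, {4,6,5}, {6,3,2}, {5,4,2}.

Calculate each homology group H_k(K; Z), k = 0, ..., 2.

K has 6 vertices, 12 edges, 6 triangles.
rank ∂_0 = 0, rank ∂_1 = 5 ⇒ b_0 = 6 − 0 − 5 = 1; all invariant factors of ∂_1 are 1 so no torsion. So H_0 ≅ Z.
rank ∂_1 = 5, rank ∂_2 = 6 ⇒ b_1 = 12 − 5 − 6 = 1; all invariant factors of ∂_2 are 1 so no torsion. So H_1 ≅ Z.
rank ∂_2 = 6, rank ∂_3 = 0 ⇒ b_2 = 6 − 6 − 0 = 0. So H_2 ≅ 0.

H_0 ≅ Z,  H_1 ≅ Z,  H_2 = 0.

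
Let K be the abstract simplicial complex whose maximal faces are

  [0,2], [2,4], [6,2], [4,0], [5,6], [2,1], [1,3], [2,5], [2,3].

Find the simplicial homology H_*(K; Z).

H_0 = Z,  H_1 = Z^3.

Order the vertices as 0 < 1 < 2 < 3 < 4 < 5 < 6. Listing each simplex with vertices in this order, K has dimension 1 with simplices:

  0-simplices (7): [0], [1], [2], [3], [4], [5], [6]
  1-simplices (9): [0,2], [0,4], [1,2], [1,3], [2,3], [2,4], [2,5], [2,6], [5,6]

giving chain groups C_0 ≅ Z^7, C_1 ≅ Z^9.

The boundary map ∂_1: C_1 → C_0 is given by ∂[p,q] = [q] − [p].
As a 7×9 matrix over Z this has rank 6, with invariant factors (1,1,1,1,1,1).

Computing H_k = (kernel of ∂_k) / (image of ∂_{k+1}):

  H_0: rank C_0 − rank ∂_1 = 7 − 6 = 1, and the invariant factors of ∂_1 are all 1, so H_0 ≅ Z.
  H_1: rank ker ∂_1 − rank ∂_2 = (9 − 6) − 0 = 3, and there is no ∂_2, so H_1 ≅ Z^3.

As a check, the Euler characteristic is 7 − 9 = -2, which agrees with 1 − 3 = -2.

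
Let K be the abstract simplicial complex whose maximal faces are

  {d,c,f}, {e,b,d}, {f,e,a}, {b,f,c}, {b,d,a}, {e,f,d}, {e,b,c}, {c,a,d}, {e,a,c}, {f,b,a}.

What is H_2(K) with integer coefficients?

H_2 ≅ 0.

Fix the vertex order a < b < c < d < e < f and write every simplex with vertices in increasing order. Then dim K = 2 and the simplices of K are:

  0-simplices (6): a, b, c, d, e, f
  1-simplices (15): ab, ac, ad, ae, af, bc, bd, be, bf, cd, ce, cf, de, df, ef
  2-simplices (10): abd, abf, acd, ace, aef, bce, bcf, bde, cdf, def

Hence C_0 ≅ Z^6, C_1 ≅ Z^15, C_2 ≅ Z^10.

The boundary map ∂_1: C_1 → C_0 sends each edge [p,q] (with p < q) to q − p. For instance
  ∂ab = b − a.
This gives a 6×15 integer matrix of rank 5; reducing to Smith normal form yields diagonal entries (1,1,1,1,1).

∂_2: C_2 → C_1 maps a triangle to the signed sum of its edges. For instance
  ∂cdf = df − cf + cd,
  ∂acd = cd − ad + ac.
The resulting 15×10 matrix has rank 10, and its Smith normal form has invariant factors (1,1,1,1,1,1,1,1,1,2).

Now H_k = ker ∂_k / im ∂_{k+1}, so:

  H_2: rank ker ∂_2 − rank ∂_3 = (10 − 10) − 0 = 0, and there is no ∂_3, so H_2 ≅ 0.

(K is a triangulation of the real projective plane RP^2.)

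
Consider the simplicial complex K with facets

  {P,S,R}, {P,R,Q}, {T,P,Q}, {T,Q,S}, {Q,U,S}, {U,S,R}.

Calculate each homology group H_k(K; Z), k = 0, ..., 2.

H_0 ≅ Z,  H_1 ≅ Z,  H_2 = 0.

We work with the vertex ordering P < Q < R < S < T < U. The simplices of K, each written with vertices in increasing order, are:

  0-simplices (6): P, Q, R, S, T, U
  1-simplices (12): PQ, PR, PS, PT, QR, QS, QT, QU, RS, RU, ST, SU
  2-simplices (6): PQR, PQT, PRS, QST, QSU, RSU

Hence C_0 ≅ Z^6, C_1 ≅ Z^12, C_2 ≅ Z^6.

∂_1: C_1 → C_0 maps an edge to its endpoints' difference, ∂[p,q] = q − p. For instance
  ∂PT = T − P.
As a 6×12 matrix over Z this has rank 5, with invariant factors (1,1,1,1,1).

∂_2: C_2 → C_1 maps a triangle to the signed sum of its edges. For instance
  ∂QSU = SU − QU + QS,
  ∂PQT = QT − PT + PQ.
The resulting 12×6 matrix has rank 6, and its Smith normal form has invariant factors (1,1,1,1,1,1).

Now H_k = ker ∂_k / im ∂_{k+1}, so:

  H_0: rank C_0 − rank ∂_1 = 6 − 5 = 1, and the invariant factors of ∂_1 are all 1, so H_0 = Z.
  H_1: rank ker ∂_1 − rank ∂_2 = (12 − 5) − 6 = 1, and the invariant factors of ∂_2 are all 1, so H_1 = Z.
  H_2: rank ker ∂_2 − rank ∂_3 = (6 − 6) − 0 = 0, and there is no ∂_3, so H_2 = 0.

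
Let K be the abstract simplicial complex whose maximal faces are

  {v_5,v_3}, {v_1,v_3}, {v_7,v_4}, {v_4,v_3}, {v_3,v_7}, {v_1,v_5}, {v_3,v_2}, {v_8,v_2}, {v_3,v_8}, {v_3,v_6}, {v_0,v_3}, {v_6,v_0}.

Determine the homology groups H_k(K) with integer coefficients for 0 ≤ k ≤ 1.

Order the vertices as v_0 < v_1 < v_2 < v_3 < v_4 < v_5 < v_6 < v_7 < v_8. Listing each simplex with vertices in this order, K has dimension 1 with simplices:

  0-simplices (9): [v_0], [v_1], [v_2], [v_3], [v_4], [v_5], [v_6], [v_7], [v_8]
  1-simplices (12): [v_0,v_3], [v_0,v_6], [v_1,v_3], [v_1,v_5], [v_2,v_3], [v_2,v_8], [v_3,v_4], [v_3,v_5], [v_3,v_6], [v_3,v_7], [v_3,v_8], [v_4,v_7]

so the chain groups are C_0 ≅ Z^9, C_1 ≅ Z^12.

Boundary ∂_1: C_1 → C_0 sends each edge [p,q] (with p < q) to q − p.
As a 9×12 matrix over Z this has rank 8, with invariant factors (1,1,1,1,1,1,1,1).

Reading off H_k = ker ∂_k / im ∂_{k+1}:

  H_0: rank C_0 − rank ∂_1 = 9 − 8 = 1, and the invariant factors of ∂_1 are all 1, so H_0 ≅ Z.
  H_1: rank ker ∂_1 − rank ∂_2 = (12 − 8) − 0 = 4, and there is no ∂_2, so H_1 ≅ Z^4.

As a check, the Euler characteristic is 9 − 12 = -3, which agrees with 1 − 4 = -3.

H_0 ≅ Z,  H_1 ≅ Z^4.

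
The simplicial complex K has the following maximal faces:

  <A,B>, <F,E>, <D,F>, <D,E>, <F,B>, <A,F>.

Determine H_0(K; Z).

H_0 = Z.

Fix the vertex order A < B < D < E < F and write every simplex with vertices in increasing order. Then dim K = 1 and the simplices of K are:

  0-simplices (5): A, B, D, E, F
  1-simplices (6): AB, AF, BF, DE, DF, EF

so the chain groups are C_0 ≅ Z^5, C_1 ≅ Z^6.

∂_1: C_1 → C_0 is given by ∂[p,q] = [q] − [p]. For instance
  ∂EF = F − E.
The 5×6 boundary matrix has rank 4 and Smith normal form diag(1,1,1,1).

Reading off H_k = ker ∂_k / im ∂_{k+1}:

  H_0: rank C_0 − rank ∂_1 = 5 − 4 = 1, and the invariant factors of ∂_1 are all 1, so H_0 ≅ Z.

(K is a triangulation of a wedge of 2 circles.)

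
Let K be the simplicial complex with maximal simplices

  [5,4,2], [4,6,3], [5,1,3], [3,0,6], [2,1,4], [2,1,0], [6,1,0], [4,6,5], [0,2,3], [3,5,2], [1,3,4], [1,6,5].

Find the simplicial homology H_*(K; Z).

K has 7 vertices, 18 edges, 12 triangles.
rank ∂_0 = 0, rank ∂_1 = 6 ⇒ b_0 = 7 − 0 − 6 = 1; all invariant factors of ∂_1 are 1 so no torsion. So H_0 ≅ Z.
rank ∂_1 = 6, rank ∂_2 = 12 ⇒ b_1 = 18 − 6 − 12 = 0; ∂_2 has invariant factor(s) [2] giving torsion. So H_1 ≅ Z/2Z.
rank ∂_2 = 12, rank ∂_3 = 0 ⇒ b_2 = 12 − 12 − 0 = 0. So H_2 ≅ 0.

H_0 ≅ Z,  H_1 ≅ Z/2Z,  H_2 = 0.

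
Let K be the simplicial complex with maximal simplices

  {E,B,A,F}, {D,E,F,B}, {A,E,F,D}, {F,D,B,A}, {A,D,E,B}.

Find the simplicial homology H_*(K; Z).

H_0 = Z,  H_1 = 0,  H_2 = 0,  H_3 = Z.

We work with the vertex ordering A < B < D < E < F. The simplices of K, each written with vertices in increasing order, are:

  0-simplices (5): A, B, D, E, F
  1-simplices (10): AB, AD, AE, AF, BD, BE, BF, DE, DF, EF
  2-simplices (10): ABD, ABE, ABF, ADE, ADF, AEF, BDE, BDF, BEF, DEF
  3-simplices (5): ABDE, ABDF, ABEF, ADEF, BDEF

Hence C_0 ≅ Z^5, C_1 ≅ Z^10, C_2 ≅ Z^10, C_3 ≅ Z^5.

∂_1: C_1 → C_0 maps an edge to its endpoints' difference, ∂[p,q] = q − p. For instance
  ∂AF = F − A.
As a 5×10 matrix over Z this has rank 4, with invariant factors (1,1,1,1).

∂_2: C_2 → C_1 maps a triangle to the signed sum of its edges. For instance
  ∂ADE = DE − AE + AD,
  ∂ABE = BE − AE + AB.
This gives a 10×10 integer matrix of rank 6; reducing to Smith normal form yields diagonal entries (1,1,1,1,1,1).

Boundary ∂_3: C_3 → C_2 sends each 3-simplex σ to the alternating sum Σ_i (−1)^i (σ with its i-th vertex removed). For instance
  ∂ADEF = DEF − AEF + ADF − ADE,
  ∂ABDE = BDE − ADE + ABE − ABD.
As a 10×5 matrix over Z this has rank 4, with invariant factors (1,1,1,1).

From H_k ≅ ker(∂_k) / im(∂_{k+1}) we obtain:

  H_0: rank C_0 − rank ∂_1 = 5 − 4 = 1, and the invariant factors of ∂_1 are all 1, so H_0 = Z.
  H_1: rank ker ∂_1 − rank ∂_2 = (10 − 4) − 6 = 0, and the invariant factors of ∂_2 are all 1, so H_1 = 0.
  H_2: rank ker ∂_2 − rank ∂_3 = (10 − 6) − 4 = 0, and the invariant factors of ∂_3 are all 1, so H_2 = 0.
  H_3: rank ker ∂_3 − rank ∂_4 = (5 − 4) − 0 = 1, and there is no ∂_4, so H_3 = Z.

As a check, the Euler characteristic is 5 − 10 + 10 − 5 = 0, which agrees with 1 − 0 + 0 − 1 = 0.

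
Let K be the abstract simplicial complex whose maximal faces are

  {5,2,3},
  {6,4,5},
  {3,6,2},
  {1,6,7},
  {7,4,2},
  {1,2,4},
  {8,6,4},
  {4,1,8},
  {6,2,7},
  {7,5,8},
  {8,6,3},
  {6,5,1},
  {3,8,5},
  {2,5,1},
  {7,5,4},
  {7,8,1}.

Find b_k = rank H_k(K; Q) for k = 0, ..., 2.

We work with the vertex ordering 1 < 2 < 3 < 4 < 5 < 6 < 7 < 8. The simplices of K, each written with vertices in increasing order, are:

  0-simplices (8): [1], [2], [3], [4], [5], [6], [7], [8]
  1-simplices (24): (24 of them)
  2-simplices (16): [1,2,4], [1,2,5], [1,4,8], [1,5,6], [1,6,7], [1,7,8], [2,3,5], [2,3,6], [2,4,7], [2,6,7], [3,5,8], [3,6,8], [4,5,6], [4,5,7], [4,6,8], [5,7,8]

Hence C_0 ≅ Z^8, C_1 ≅ Z^24, C_2 ≅ Z^16.

∂_1: C_1 → C_0 sends each edge [p,q] (with p < q) to q − p. For instance
  ∂[3,5] = [5] − [3].
The resulting 8×24 matrix has rank 7, and its Smith normal form has invariant factors (1,1,1,1,1,1,1).

∂_2: C_2 → C_1 sends each 2-simplex [p,q,r] to [q,r] − [p,r] + [p,q]. For instance
  ∂[1,5,6] = [5,6] − [1,6] + [1,5],
  ∂[1,2,4] = [2,4] − [1,4] + [1,2].
The 24×16 boundary matrix has rank 15 and Smith normal form diag(1,1,1,1,1,1,1,1,1,1,1,1,1,1,1).

Computing H_k = (kernel of ∂_k) / (image of ∂_{k+1}):

  H_0: rank C_0 − rank ∂_1 = 8 − 7 = 1, and the invariant factors of ∂_1 are all 1, so H_0 ≅ Z.
  H_1: rank ker ∂_1 − rank ∂_2 = (24 − 7) − 15 = 2, and the invariant factors of ∂_2 are all 1, so H_1 ≅ Z^2.
  H_2: rank ker ∂_2 − rank ∂_3 = (16 − 15) − 0 = 1, and there is no ∂_3, so H_2 ≅ Z.

As a check, the Euler characteristic is 8 − 24 + 16 = 0, which agrees with 1 − 2 + 1 = 0.
(K is a triangulation of the torus T^2.)

Hence the Betti numbers are b_0 = 1, b_1 = 2, b_2 = 1.

b_0 = 1, b_1 = 2, b_2 = 1.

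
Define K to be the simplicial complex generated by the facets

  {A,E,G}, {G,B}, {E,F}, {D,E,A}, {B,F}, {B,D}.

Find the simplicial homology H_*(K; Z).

H_0 ≅ Z,  H_1 ≅ Z^2,  H_2 = 0.

Order the vertices as A < B < D < E < F < G. Listing each simplex with vertices in this order, K has dimension 2 with simplices:

  0-simplices (6): A, B, D, E, F, G
  1-simplices (9): AD, AE, AG, BD, BF, BG, DE, EF, EG
  2-simplices (2): ADE, AEG

Hence C_0 ≅ Z^6, C_1 ≅ Z^9, C_2 ≅ Z^2.

∂_1: C_1 → C_0 sends each edge [p,q] (with p < q) to q − p.
The resulting 6×9 matrix has rank 5, and its Smith normal form has invariant factors (1,1,1,1,1).

Boundary ∂_2: C_2 → C_1 maps a triangle to the signed sum of its edges. For instance
  ∂AEG = EG − AG + AE,
  ∂ADE = DE − AE + AD.
As a 9×2 matrix over Z this has rank 2, with invariant factors (1,1).

From H_k ≅ ker(∂_k) / im(∂_{k+1}) we obtain:

  H_0: rank C_0 − rank ∂_1 = 6 − 5 = 1, and the invariant factors of ∂_1 are all 1, so H_0 ≅ Z.
  H_1: rank ker ∂_1 − rank ∂_2 = (9 − 5) − 2 = 2, and the invariant factors of ∂_2 are all 1, so H_1 ≅ Z^2.
  H_2: rank ker ∂_2 − rank ∂_3 = (2 − 2) − 0 = 0, and there is no ∂_3, so H_2 ≅ 0.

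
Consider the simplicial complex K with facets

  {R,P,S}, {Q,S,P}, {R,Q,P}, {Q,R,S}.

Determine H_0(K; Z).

Order the vertices as P < Q < R < S. Listing each simplex with vertices in this order, K has dimension 2 with simplices:

  0-simplices (4): P, Q, R, S
  1-simplices (6): PQ, PR, PS, QR, QS, RS
  2-simplices (4): PQR, PQS, PRS, QRS

giving chain groups C_0 ≅ Z^4, C_1 ≅ Z^6, C_2 ≅ Z^4.

Boundary ∂_1: C_1 → C_0 is given by ∂[p,q] = [q] − [p]. For instance
  ∂QR = R − Q.
The 4×6 boundary matrix has rank 3 and Smith normal form diag(1,1,1).

∂_2: C_2 → C_1 sends each 2-simplex [p,q,r] to [q,r] − [p,r] + [p,q]. For instance
  ∂PQR = QR − PR + PQ,
  ∂QRS = RS − QS + QR.
As a 6×4 matrix over Z this has rank 3, with invariant factors (1,1,1).

From H_k ≅ ker(∂_k) / im(∂_{k+1}) we obtain:

  H_0: rank C_0 − rank ∂_1 = 4 − 3 = 1, and the invariant factors of ∂_1 are all 1, so H_0 = Z.

(K is a triangulation of the 2-sphere S^2.)

H_0 = Z.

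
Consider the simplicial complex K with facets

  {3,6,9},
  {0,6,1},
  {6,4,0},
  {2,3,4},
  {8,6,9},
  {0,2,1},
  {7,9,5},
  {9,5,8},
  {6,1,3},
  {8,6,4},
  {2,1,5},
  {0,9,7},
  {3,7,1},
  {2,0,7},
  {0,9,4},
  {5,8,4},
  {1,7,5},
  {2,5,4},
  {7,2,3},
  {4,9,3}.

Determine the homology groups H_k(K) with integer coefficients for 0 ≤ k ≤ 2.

H_0 ≅ Z,  H_1 ≅ Z ⊕ Z/2,  H_2 = 0.

We work with the vertex ordering 0 < 1 < 2 < 3 < 4 < 5 < 6 < 7 < 8 < 9. The simplices of K, each written with vertices in increasing order, are:

  0-simplices (10): [0], [1], [2], [3], [4], [5], [6], [7], [8], [9]
  1-simplices (30): (30 of them)
  2-simplices (20): (20 of them)

Hence C_0 ≅ Z^10, C_1 ≅ Z^30, C_2 ≅ Z^20.

Boundary ∂_1: C_1 → C_0 maps an edge to its endpoints' difference, ∂[p,q] = q − p. For instance
  ∂[4,9] = [9] − [4].
The 10×30 boundary matrix has rank 9 and Smith normal form diag(1,1,1,1,1,1,1,1,1).

∂_2: C_2 → C_1 acts by ∂[p,q,r] = [q,r] − [p,r] + [p,q]. For instance
  ∂[0,2,7] = [2,7] − [0,7] + [0,2],
  ∂[0,7,9] = [7,9] − [0,9] + [0,7].
As a 30×20 matrix over Z this has rank 20, with invariant factors (1,1,1,1,1,1,1,1,1,1,1,1,1,1,1,1,1,1,1,2).

From H_k ≅ ker(∂_k) / im(∂_{k+1}) we obtain:

  H_0: rank C_0 − rank ∂_1 = 10 − 9 = 1, and the invariant factors of ∂_1 are all 1, so H_0 = Z.
  H_1: rank ker ∂_1 − rank ∂_2 = (30 − 9) − 20 = 1, and ∂_2 has invariant factor 2 > 1, so H_1 = Z ⊕ Z/2.
  H_2: rank ker ∂_2 − rank ∂_3 = (20 − 20) − 0 = 0, and there is no ∂_3, so H_2 = 0.

As a check, the Euler characteristic is 10 − 30 + 20 = 0, which agrees with 1 − 1 + 0 = 0.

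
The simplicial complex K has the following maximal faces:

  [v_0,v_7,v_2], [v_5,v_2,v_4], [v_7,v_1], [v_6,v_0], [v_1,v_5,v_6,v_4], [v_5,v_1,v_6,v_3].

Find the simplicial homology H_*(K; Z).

We work with the vertex ordering v_0 < v_1 < v_2 < v_3 < v_4 < v_5 < v_6 < v_7. The simplices of K, each written with vertices in increasing order, are:

  0-simplices (8): [v_0], [v_1], [v_2], [v_3], [v_4], [v_5], [v_6], [v_7]
  1-simplices (16): (16 of them)
  2-simplices (9): [v_0,v_2,v_7], [v_1,v_3,v_5], [v_1,v_3,v_6], [v_1,v_4,v_5], [v_1,v_4,v_6], [v_1,v_5,v_6], [v_2,v_4,v_5], [v_3,v_5,v_6], [v_4,v_5,v_6]
  3-simplices (2): [v_1,v_3,v_5,v_6], [v_1,v_4,v_5,v_6]

Hence C_0 ≅ Z^8, C_1 ≅ Z^16, C_2 ≅ Z^9, C_3 ≅ Z^2.

∂_1: C_1 → C_0 is given by ∂[p,q] = [q] − [p].
The resulting 8×16 matrix has rank 7, and its Smith normal form has invariant factors (1,1,1,1,1,1,1).

Boundary ∂_2: C_2 → C_1 acts by ∂[p,q,r] = [q,r] − [p,r] + [p,q]. For instance
  ∂[v_1,v_3,v_6] = [v_3,v_6] − [v_1,v_6] + [v_1,v_3],
  ∂[v_1,v_4,v_5] = [v_4,v_5] − [v_1,v_5] + [v_1,v_4].
The 16×9 boundary matrix has rank 7 and Smith normal form diag(1,1,1,1,1,1,1).

The boundary map ∂_3: C_3 → C_2 sends each 3-simplex σ to the alternating sum Σ_i (−1)^i (σ with its i-th vertex removed). For instance
  ∂[v_1,v_4,v_5,v_6] = [v_4,v_5,v_6] − [v_1,v_5,v_6] + [v_1,v_4,v_6] − [v_1,v_4,v_5],
  ∂[v_1,v_3,v_5,v_6] = [v_3,v_5,v_6] − [v_1,v_5,v_6] + [v_1,v_3,v_6] − [v_1,v_3,v_5].
The 9×2 boundary matrix has rank 2 and Smith normal form diag(1,1).

Now H_k = ker ∂_k / im ∂_{k+1}, so:

  H_0: rank C_0 − rank ∂_1 = 8 − 7 = 1, and the invariant factors of ∂_1 are all 1, so H_0 ≅ Z.
  H_1: rank ker ∂_1 − rank ∂_2 = (16 − 7) − 7 = 2, and the invariant factors of ∂_2 are all 1, so H_1 ≅ Z^2.
  H_2: rank ker ∂_2 − rank ∂_3 = (9 − 7) − 2 = 0, and the invariant factors of ∂_3 are all 1, so H_2 ≅ 0.
  H_3: rank ker ∂_3 − rank ∂_4 = (2 − 2) − 0 = 0, and there is no ∂_4, so H_3 ≅ 0.

As a check, the Euler characteristic is 8 − 16 + 9 − 2 = -1, which agrees with 1 − 2 + 0 − 0 = -1.

H_0 ≅ Z,  H_1 ≅ Z^2,  H_2 = 0,  H_3 = 0.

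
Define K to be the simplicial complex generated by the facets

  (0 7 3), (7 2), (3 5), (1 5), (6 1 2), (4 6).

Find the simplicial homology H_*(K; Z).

H_0 ≅ Z,  H_1 ≅ Z,  H_2 = 0.

Order the vertices as 0 < 1 < 2 < 3 < 4 < 5 < 6 < 7. Listing each simplex with vertices in this order, K has dimension 2 with simplices:

  0-simplices (8): [0], [1], [2], [3], [4], [5], [6], [7]
  1-simplices (10): [0,3], [0,7], [1,2], [1,5], [1,6], [2,6], [2,7], [3,5], [3,7], [4,6]
  2-simplices (2): [0,3,7], [1,2,6]

giving chain groups C_0 ≅ Z^8, C_1 ≅ Z^10, C_2 ≅ Z^2.

∂_1: C_1 → C_0 is given by ∂[p,q] = [q] − [p]. For instance
  ∂[4,6] = [6] − [4].
The 8×10 boundary matrix has rank 7 and Smith normal form diag(1,1,1,1,1,1,1).

∂_2: C_2 → C_1 acts by ∂[p,q,r] = [q,r] − [p,r] + [p,q]. For instance
  ∂[1,2,6] = [2,6] − [1,6] + [1,2],
  ∂[0,3,7] = [3,7] − [0,7] + [0,3].
The resulting 10×2 matrix has rank 2, and its Smith normal form has invariant factors (1,1).

Now H_k = ker ∂_k / im ∂_{k+1}, so:

  H_0: rank C_0 − rank ∂_1 = 8 − 7 = 1, and the invariant factors of ∂_1 are all 1, so H_0 ≅ Z.
  H_1: rank ker ∂_1 − rank ∂_2 = (10 − 7) − 2 = 1, and the invariant factors of ∂_2 are all 1, so H_1 ≅ Z.
  H_2: rank ker ∂_2 − rank ∂_3 = (2 − 2) − 0 = 0, and there is no ∂_3, so H_2 ≅ 0.

As a check, the Euler characteristic is 8 − 10 + 2 = 0, which agrees with 1 − 1 + 0 = 0.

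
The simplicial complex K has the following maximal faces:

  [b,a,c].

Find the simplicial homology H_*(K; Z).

We work with the vertex ordering a < b < c. The simplices of K, each written with vertices in increasing order, are:

  0-simplices (3): a, b, c
  1-simplices (3): ab, ac, bc
  2-simplices (1): abc

so the chain groups are C_0 ≅ Z^3, C_1 ≅ Z^3, C_2 ≅ Z^1.

The boundary map ∂_1: C_1 → C_0 is given by ∂[p,q] = [q] − [p]. For instance
  ∂ac = c − a.
The 3×3 boundary matrix has rank 2 and Smith normal form diag(1,1).

The boundary map ∂_2: C_2 → C_1 maps a triangle to the signed sum of its edges. For instance
  ∂abc = bc − ac + ab.
The 3×1 boundary matrix has rank 1 and Smith normal form diag(1).

Reading off H_k = ker ∂_k / im ∂_{k+1}:

  H_0: rank C_0 − rank ∂_1 = 3 − 2 = 1, and the invariant factors of ∂_1 are all 1, so H_0 ≅ Z.
  H_1: rank ker ∂_1 − rank ∂_2 = (3 − 2) − 1 = 0, and the invariant factors of ∂_2 are all 1, so H_1 ≅ 0.
  H_2: rank ker ∂_2 − rank ∂_3 = (1 − 1) − 0 = 0, and there is no ∂_3, so H_2 ≅ 0.

H_0 ≅ Z,  H_1 = 0,  H_2 = 0.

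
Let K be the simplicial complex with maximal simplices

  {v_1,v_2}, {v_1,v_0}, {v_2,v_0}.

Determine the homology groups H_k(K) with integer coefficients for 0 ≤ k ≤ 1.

H_0 ≅ Z,  H_1 ≅ Z.

Fix the vertex order v_0 < v_1 < v_2 and write every simplex with vertices in increasing order. Then dim K = 1 and the simplices of K are:

  0-simplices (3): [v_0], [v_1], [v_2]
  1-simplices (3): [v_0,v_1], [v_0,v_2], [v_1,v_2]

so the chain groups are C_0 ≅ Z^3, C_1 ≅ Z^3.

The boundary map ∂_1: C_1 → C_0 maps an edge to its endpoints' difference, ∂[p,q] = q − p. For instance
  ∂[v_1,v_2] = [v_2] − [v_1].
As a 3×3 matrix over Z this has rank 2, with invariant factors (1,1).

Now H_k = ker ∂_k / im ∂_{k+1}, so:

  H_0: rank C_0 − rank ∂_1 = 3 − 2 = 1, and the invariant factors of ∂_1 are all 1, so H_0 ≅ Z.
  H_1: rank ker ∂_1 − rank ∂_2 = (3 − 2) − 0 = 1, and there is no ∂_2, so H_1 ≅ Z.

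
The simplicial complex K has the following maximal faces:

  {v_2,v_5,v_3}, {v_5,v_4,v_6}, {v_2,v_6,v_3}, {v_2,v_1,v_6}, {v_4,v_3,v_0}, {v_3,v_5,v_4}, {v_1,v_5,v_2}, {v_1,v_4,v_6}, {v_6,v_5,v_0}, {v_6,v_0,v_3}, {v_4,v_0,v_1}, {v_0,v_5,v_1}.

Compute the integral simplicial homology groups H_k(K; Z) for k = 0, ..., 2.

Take the total order v_0 < v_1 < v_2 < v_3 < v_4 < v_5 < v_6 on the vertex set. Then K (dimension 2) consists of the simplices:

  0-simplices (7): [v_0], [v_1], [v_2], [v_3], [v_4], [v_5], [v_6]
  1-simplices (18): (18 of them)
  2-simplices (12): (12 of them)

Hence C_0 ≅ Z^7, C_1 ≅ Z^18, C_2 ≅ Z^12.

Boundary ∂_1: C_1 → C_0 is given by ∂[p,q] = [q] − [p]. For instance
  ∂[v_1,v_5] = [v_5] − [v_1].
The 7×18 boundary matrix has rank 6 and Smith normal form diag(1,1,1,1,1,1).

∂_2: C_2 → C_1 acts by ∂[p,q,r] = [q,r] − [p,r] + [p,q]. For instance
  ∂[v_0,v_3,v_6] = [v_3,v_6] − [v_0,v_6] + [v_0,v_3],
  ∂[v_1,v_4,v_6] = [v_4,v_6] − [v_1,v_6] + [v_1,v_4].
As a 18×12 matrix over Z this has rank 12, with invariant factors (1,1,1,1,1,1,1,1,1,1,1,2).

From H_k ≅ ker(∂_k) / im(∂_{k+1}) we obtain:

  H_0: rank C_0 − rank ∂_1 = 7 − 6 = 1, and the invariant factors of ∂_1 are all 1, so H_0 ≅ Z.
  H_1: rank ker ∂_1 − rank ∂_2 = (18 − 6) − 12 = 0, and ∂_2 has invariant factor 2 > 1, so H_1 ≅ Z/2.
  H_2: rank ker ∂_2 − rank ∂_3 = (12 − 12) − 0 = 0, and there is no ∂_3, so H_2 ≅ 0.

H_0 = Z,  H_1 = Z/2,  H_2 = 0.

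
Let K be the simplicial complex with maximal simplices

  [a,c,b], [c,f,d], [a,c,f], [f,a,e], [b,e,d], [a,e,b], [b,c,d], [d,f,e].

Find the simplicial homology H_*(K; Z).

H_0 = Z,  H_1 = 0,  H_2 = Z.

K has 6 vertices, 12 edges, 8 triangles.
rank ∂_0 = 0, rank ∂_1 = 5 ⇒ b_0 = 6 − 0 − 5 = 1; all invariant factors of ∂_1 are 1 so no torsion. So H_0 ≅ Z.
rank ∂_1 = 5, rank ∂_2 = 7 ⇒ b_1 = 12 − 5 − 7 = 0; all invariant factors of ∂_2 are 1 so no torsion. So H_1 ≅ 0.
rank ∂_2 = 7, rank ∂_3 = 0 ⇒ b_2 = 8 − 7 − 0 = 1. So H_2 ≅ Z.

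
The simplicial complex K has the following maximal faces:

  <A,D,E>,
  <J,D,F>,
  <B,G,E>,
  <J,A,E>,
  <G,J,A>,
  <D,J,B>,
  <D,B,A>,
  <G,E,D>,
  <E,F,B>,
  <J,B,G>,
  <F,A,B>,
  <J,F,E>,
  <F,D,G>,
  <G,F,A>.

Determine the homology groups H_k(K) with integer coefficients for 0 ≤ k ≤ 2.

Fix the vertex order A < B < D < E < F < G < J and write every simplex with vertices in increasing order. Then dim K = 2 and the simplices of K are:

  0-simplices (7): A, B, D, E, F, G, J
  1-simplices (21): AB, AD, AE, AF, AG, AJ, BD, BE, BF, BG, BJ, DE, DF, DG, DJ, EF, EG, EJ, FG, FJ, GJ
  2-simplices (14): ABD, ABF, ADE, AEJ, AFG, AGJ, BDJ, BEF, BEG, BGJ, DEG, DFG, DFJ, EFJ

so the chain groups are C_0 ≅ Z^7, C_1 ≅ Z^21, C_2 ≅ Z^14.

Boundary ∂_1: C_1 → C_0 is given by ∂[p,q] = [q] − [p]. For instance
  ∂EG = G − E.
The 7×21 boundary matrix has rank 6 and Smith normal form diag(1,1,1,1,1,1).

∂_2: C_2 → C_1 acts by ∂[p,q,r] = [q,r] − [p,r] + [p,q]. For instance
  ∂AEJ = EJ − AJ + AE,
  ∂EFJ = FJ − EJ + EF.
This gives a 21×14 integer matrix of rank 13; reducing to Smith normal form yields diagonal entries (1,1,1,1,1,1,1,1,1,1,1,1,1).

Computing H_k = (kernel of ∂_k) / (image of ∂_{k+1}):

  H_0: rank C_0 − rank ∂_1 = 7 − 6 = 1, and the invariant factors of ∂_1 are all 1, so H_0 = Z.
  H_1: rank ker ∂_1 − rank ∂_2 = (21 − 6) − 13 = 2, and the invariant factors of ∂_2 are all 1, so H_1 = Z^2.
  H_2: rank ker ∂_2 − rank ∂_3 = (14 − 13) − 0 = 1, and there is no ∂_3, so H_2 = Z.

H_0 ≅ Z,  H_1 ≅ Z^2,  H_2 ≅ Z.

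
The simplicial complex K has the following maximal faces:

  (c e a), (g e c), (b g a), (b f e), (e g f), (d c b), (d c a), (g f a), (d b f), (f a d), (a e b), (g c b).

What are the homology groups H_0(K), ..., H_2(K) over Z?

H_0 ≅ Z,  H_1 ≅ Z/2,  H_2 = 0.

We work with the vertex ordering a < b < c < d < e < f < g. The simplices of K, each written with vertices in increasing order, are:

  0-simplices (7): a, b, c, d, e, f, g
  1-simplices (18): ab, ac, ad, ae, af, ag, bc, bd, be, bf, bg, cd, ce, cg, df, ef, eg, fg
  2-simplices (12): abe, abg, acd, ace, adf, afg, bcd, bcg, bdf, bef, ceg, efg

so the chain groups are C_0 ≅ Z^7, C_1 ≅ Z^18, C_2 ≅ Z^12.

The boundary map ∂_1: C_1 → C_0 sends each edge [p,q] (with p < q) to q − p. For instance
  ∂bf = f − b.
This gives a 7×18 integer matrix of rank 6; reducing to Smith normal form yields diagonal entries (1,1,1,1,1,1).

The boundary map ∂_2: C_2 → C_1 maps a triangle to the signed sum of its edges. For instance
  ∂bcd = cd − bd + bc,
  ∂efg = fg − eg + ef.
As a 18×12 matrix over Z this has rank 12, with invariant factors (1,1,1,1,1,1,1,1,1,1,1,2).

Now H_k = ker ∂_k / im ∂_{k+1}, so:

  H_0: rank C_0 − rank ∂_1 = 7 − 6 = 1, and the invariant factors of ∂_1 are all 1, so H_0 = Z.
  H_1: rank ker ∂_1 − rank ∂_2 = (18 − 6) − 12 = 0, and ∂_2 has invariant factor 2 > 1, so H_1 = Z/2.
  H_2: rank ker ∂_2 − rank ∂_3 = (12 − 12) − 0 = 0, and there is no ∂_3, so H_2 = 0.

(K is a triangulation of the real projective plane RP^2.)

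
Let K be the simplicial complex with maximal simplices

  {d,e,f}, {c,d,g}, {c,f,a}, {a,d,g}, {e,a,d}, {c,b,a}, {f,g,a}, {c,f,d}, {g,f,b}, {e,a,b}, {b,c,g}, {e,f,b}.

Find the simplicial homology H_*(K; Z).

K has 7 vertices, 18 edges, 12 triangles.
rank ∂_0 = 0, rank ∂_1 = 6 ⇒ b_0 = 7 − 0 − 6 = 1; all invariant factors of ∂_1 are 1 so no torsion. So H_0 = Z.
rank ∂_1 = 6, rank ∂_2 = 12 ⇒ b_1 = 18 − 6 − 12 = 0; ∂_2 has invariant factor(s) [2] giving torsion. So H_1 = Z/2.
rank ∂_2 = 12, rank ∂_3 = 0 ⇒ b_2 = 12 − 12 − 0 = 0. So H_2 = 0.

H_0 = Z,  H_1 = Z/2,  H_2 = 0.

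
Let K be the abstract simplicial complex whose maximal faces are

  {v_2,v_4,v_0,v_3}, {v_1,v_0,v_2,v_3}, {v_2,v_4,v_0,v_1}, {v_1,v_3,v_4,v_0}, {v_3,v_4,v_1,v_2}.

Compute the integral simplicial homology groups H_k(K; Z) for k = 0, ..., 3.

H_0 = Z,  H_1 = 0,  H_2 = 0,  H_3 = Z.

Fix the vertex order v_0 < v_1 < v_2 < v_3 < v_4 and write every simplex with vertices in increasing order. Then dim K = 3 and the simplices of K are:

  0-simplices (5): [v_0], [v_1], [v_2], [v_3], [v_4]
  1-simplices (10): [v_0,v_1], [v_0,v_2], [v_0,v_3], [v_0,v_4], [v_1,v_2], [v_1,v_3], [v_1,v_4], [v_2,v_3], [v_2,v_4], [v_3,v_4]
  2-simplices (10): [v_0,v_1,v_2], [v_0,v_1,v_3], [v_0,v_1,v_4], [v_0,v_2,v_3], [v_0,v_2,v_4], [v_0,v_3,v_4], [v_1,v_2,v_3], [v_1,v_2,v_4], [v_1,v_3,v_4], [v_2,v_3,v_4]
  3-simplices (5): [v_0,v_1,v_2,v_3], [v_0,v_1,v_2,v_4], [v_0,v_1,v_3,v_4], [v_0,v_2,v_3,v_4], [v_1,v_2,v_3,v_4]

so the chain groups are C_0 ≅ Z^5, C_1 ≅ Z^10, C_2 ≅ Z^10, C_3 ≅ Z^5.

∂_1: C_1 → C_0 is given by ∂[p,q] = [q] − [p].
The resulting 5×10 matrix has rank 4, and its Smith normal form has invariant factors (1,1,1,1).

The boundary map ∂_2: C_2 → C_1 sends each 2-simplex [p,q,r] to [q,r] − [p,r] + [p,q]. For instance
  ∂[v_0,v_1,v_2] = [v_1,v_2] − [v_0,v_2] + [v_0,v_1],
  ∂[v_1,v_3,v_4] = [v_3,v_4] − [v_1,v_4] + [v_1,v_3].
The resulting 10×10 matrix has rank 6, and its Smith normal form has invariant factors (1,1,1,1,1,1).

∂_3: C_3 → C_2 sends each 3-simplex σ to the alternating sum Σ_i (−1)^i (σ with its i-th vertex removed). For instance
  ∂[v_0,v_1,v_2,v_3] = [v_1,v_2,v_3] − [v_0,v_2,v_3] + [v_0,v_1,v_3] − [v_0,v_1,v_2],
  ∂[v_0,v_2,v_3,v_4] = [v_2,v_3,v_4] − [v_0,v_3,v_4] + [v_0,v_2,v_4] − [v_0,v_2,v_3].
This gives a 10×5 integer matrix of rank 4; reducing to Smith normal form yields diagonal entries (1,1,1,1).

From H_k ≅ ker(∂_k) / im(∂_{k+1}) we obtain:

  H_0: rank C_0 − rank ∂_1 = 5 − 4 = 1, and the invariant factors of ∂_1 are all 1, so H_0 = Z.
  H_1: rank ker ∂_1 − rank ∂_2 = (10 − 4) − 6 = 0, and the invariant factors of ∂_2 are all 1, so H_1 = 0.
  H_2: rank ker ∂_2 − rank ∂_3 = (10 − 6) − 4 = 0, and the invariant factors of ∂_3 are all 1, so H_2 = 0.
  H_3: rank ker ∂_3 − rank ∂_4 = (5 − 4) − 0 = 1, and there is no ∂_4, so H_3 = Z.

As a check, the Euler characteristic is 5 − 10 + 10 − 5 = 0, which agrees with 1 − 0 + 0 − 1 = 0.
(K is a triangulation of the 3-sphere S^3.)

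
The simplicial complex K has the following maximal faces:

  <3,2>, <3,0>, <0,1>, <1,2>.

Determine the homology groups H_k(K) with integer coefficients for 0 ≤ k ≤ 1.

Take the total order 0 < 1 < 2 < 3 on the vertex set. Then K (dimension 1) consists of the simplices:

  0-simplices (4): [0], [1], [2], [3]
  1-simplices (4): [0,1], [0,3], [1,2], [2,3]

giving chain groups C_0 ≅ Z^4, C_1 ≅ Z^4.

∂_1: C_1 → C_0 maps an edge to its endpoints' difference, ∂[p,q] = q − p. For instance
  ∂[1,2] = [2] − [1].
The resulting 4×4 matrix has rank 3, and its Smith normal form has invariant factors (1,1,1).

Computing H_k = (kernel of ∂_k) / (image of ∂_{k+1}):

  H_0: rank C_0 − rank ∂_1 = 4 − 3 = 1, and the invariant factors of ∂_1 are all 1, so H_0 ≅ Z.
  H_1: rank ker ∂_1 − rank ∂_2 = (4 − 3) − 0 = 1, and there is no ∂_2, so H_1 ≅ Z.

(K is a triangulation of the circle S^1.)

H_0 ≅ Z,  H_1 ≅ Z.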